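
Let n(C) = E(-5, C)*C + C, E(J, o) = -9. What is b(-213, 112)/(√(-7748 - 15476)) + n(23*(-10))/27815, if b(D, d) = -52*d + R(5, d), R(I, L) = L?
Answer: 368/5563 + 1428*I*√5806/2903 ≈ 0.066151 + 37.482*I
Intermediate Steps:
b(D, d) = -51*d (b(D, d) = -52*d + d = -51*d)
n(C) = -8*C (n(C) = -9*C + C = -8*C)
b(-213, 112)/(√(-7748 - 15476)) + n(23*(-10))/27815 = (-51*112)/(√(-7748 - 15476)) - 184*(-10)/27815 = -5712*(-I*√5806/11612) - 8*(-230)*(1/27815) = -5712*(-I*√5806/11612) + 1840*(1/27815) = -(-1428)*I*√5806/2903 + 368/5563 = 1428*I*√5806/2903 + 368/5563 = 368/5563 + 1428*I*√5806/2903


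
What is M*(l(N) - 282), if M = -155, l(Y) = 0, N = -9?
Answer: 43710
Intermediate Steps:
M*(l(N) - 282) = -155*(0 - 282) = -155*(-282) = 43710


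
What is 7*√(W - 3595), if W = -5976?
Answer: 7*I*√9571 ≈ 684.82*I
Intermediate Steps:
7*√(W - 3595) = 7*√(-5976 - 3595) = 7*√(-9571) = 7*(I*√9571) = 7*I*√9571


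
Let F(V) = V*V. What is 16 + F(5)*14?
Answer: 366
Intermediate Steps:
F(V) = V**2
16 + F(5)*14 = 16 + 5**2*14 = 16 + 25*14 = 16 + 350 = 366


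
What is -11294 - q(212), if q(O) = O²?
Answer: -56238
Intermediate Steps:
-11294 - q(212) = -11294 - 1*212² = -11294 - 1*44944 = -11294 - 44944 = -56238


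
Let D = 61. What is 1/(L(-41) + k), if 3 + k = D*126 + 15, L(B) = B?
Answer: 1/7657 ≈ 0.00013060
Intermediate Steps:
k = 7698 (k = -3 + (61*126 + 15) = -3 + (7686 + 15) = -3 + 7701 = 7698)
1/(L(-41) + k) = 1/(-41 + 7698) = 1/7657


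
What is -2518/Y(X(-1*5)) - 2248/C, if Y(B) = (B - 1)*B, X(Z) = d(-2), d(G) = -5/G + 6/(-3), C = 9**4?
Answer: 66080144/6561 ≈ 10072.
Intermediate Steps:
C = 6561
d(G) = -2 - 5/G (d(G) = -5/G + 6*(-1/3) = -5/G - 2 = -2 - 5/G)
X(Z) = 1/2 (X(Z) = -2 - 5/(-2) = -2 - 5*(-1/2) = -2 + 5/2 = 1/2)
Y(B) = B*(-1 + B) (Y(B) = (-1 + B)*B = B*(-1 + B))
-2518/Y(X(-1*5)) - 2248/C = -2518*2/(-1 + 1/2) - 2248/6561 = -2518/((1/2)*(-1/2)) - 2248*1/6561 = -2518/(-1/4) - 2248/6561 = -2518*(-4) - 2248/6561 = 10072 - 2248/6561 = 66080144/6561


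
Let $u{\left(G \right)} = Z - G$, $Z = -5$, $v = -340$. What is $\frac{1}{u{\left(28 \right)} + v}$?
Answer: $- \frac{1}{373} \approx -0.002681$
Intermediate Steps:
$u{\left(G \right)} = -5 - G$
$\frac{1}{u{\left(28 \right)} + v} = \frac{1}{\left(-5 - 28\right) - 340} = \frac{1}{-33 - 340} = \frac{1}{-373} = - \frac{1}{373}$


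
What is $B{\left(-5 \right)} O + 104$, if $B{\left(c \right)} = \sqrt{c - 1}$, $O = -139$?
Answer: $104 - 139 i \sqrt{6} \approx 104.0 - 340.48 i$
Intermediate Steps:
$B{\left(c \right)} = \sqrt{-1 + c}$
$B{\left(-5 \right)} O + 104 = \sqrt{-1 - 5} \left(-139\right) + 104 = \sqrt{-6} \left(-139\right) + 104 = i \sqrt{6} \left(-139\right) + 104 = - 139 i \sqrt{6} + 104 = 104 - 139 i \sqrt{6}$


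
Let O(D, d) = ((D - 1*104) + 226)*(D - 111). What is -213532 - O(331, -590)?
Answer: -313192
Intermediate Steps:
O(D, d) = (-111 + D)*(122 + D) (O(D, d) = ((D - 104) + 226)*(-111 + D) = ((-104 + D) + 226)*(-111 + D) = (122 + D)*(-111 + D) = (-111 + D)*(122 + D))
-213532 - O(331, -590) = -213532 - (-13542 + 331**2 + 11*331) = -213532 - (-13542 + 109561 + 3641) = -213532 - 1*99660 = -213532 - 99660 = -313192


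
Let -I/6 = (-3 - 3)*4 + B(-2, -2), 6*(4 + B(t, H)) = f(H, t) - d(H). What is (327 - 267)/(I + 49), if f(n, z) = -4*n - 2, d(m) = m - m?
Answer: 60/211 ≈ 0.28436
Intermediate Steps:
d(m) = 0
f(n, z) = -2 - 4*n
B(t, H) = -13/3 - 2*H/3 (B(t, H) = -4 + ((-2 - 4*H) - 1*0)/6 = -4 + ((-2 - 4*H) + 0)/6 = -4 + (-2 - 4*H)/6 = -4 + (-1/3 - 2*H/3) = -13/3 - 2*H/3)
I = 162 (I = -6*((-3 - 3)*4 + (-13/3 - 2/3*(-2))) = -6*(-6*4 + (-13/3 + 4/3)) = -6*(-24 - 3) = -6*(-27) = 162)
(327 - 267)/(I + 49) = (327 - 267)/(162 + 49) = 60/211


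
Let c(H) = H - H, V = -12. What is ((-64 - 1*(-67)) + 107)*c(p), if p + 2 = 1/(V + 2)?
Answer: 0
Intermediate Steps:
p = -21/10 (p = -2 + 1/(-12 + 2) = -2 + 1/(-10) = -2 - ⅒ = -21/10 ≈ -2.1000)
c(H) = 0
((-64 - 1*(-67)) + 107)*c(p) = ((-64 - 1*(-67)) + 107)*0 = ((-64 + 67) + 107)*0 = (3 + 107)*0 = 110*0 = 0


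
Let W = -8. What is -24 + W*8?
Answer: -88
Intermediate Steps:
-24 + W*8 = -24 - 8*8 = -24 - 64 = -88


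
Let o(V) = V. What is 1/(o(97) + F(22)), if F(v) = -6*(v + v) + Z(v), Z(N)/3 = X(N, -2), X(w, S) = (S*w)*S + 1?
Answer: 1/100 ≈ 0.010000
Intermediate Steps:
X(w, S) = 1 + w*S**2 (X(w, S) = w*S**2 + 1 = 1 + w*S**2)
Z(N) = 3 + 12*N (Z(N) = 3*(1 + N*(-2)**2) = 3*(1 + N*4) = 3*(1 + 4*N) = 3 + 12*N)
F(v) = 3 (F(v) = -6*(v + v) + (3 + 12*v) = -12*v + (3 + 12*v) = 3)
1/(o(97) + F(22)) = 1/(97 + 3) = 1/100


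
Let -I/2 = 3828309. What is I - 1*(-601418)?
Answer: -7055200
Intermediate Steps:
I = -7656618 (I = -2*3828309 = -7656618)
I - 1*(-601418) = -7656618 - 1*(-601418) = -7656618 + 601418 = -7055200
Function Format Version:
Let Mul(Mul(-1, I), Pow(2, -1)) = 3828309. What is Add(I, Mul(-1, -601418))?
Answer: -7055200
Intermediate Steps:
I = -7656618 (I = Mul(-2, 3828309) = -7656618)
Add(I, Mul(-1, -601418)) = Add(-7656618, Mul(-1, -601418)) = Add(-7656618, 601418) = -7055200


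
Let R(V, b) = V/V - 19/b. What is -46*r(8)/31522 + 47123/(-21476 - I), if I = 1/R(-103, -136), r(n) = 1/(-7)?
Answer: -805759014187/367269315532 ≈ -2.1939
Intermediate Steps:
R(V, b) = 1 - 19/b
r(n) = -1/7
I = 136/155 (I = 1/((-19 - 136)/(-136)) = 1/(-1/136*(-155)) = 1/(155/136) = 136/155 ≈ 0.87742)
-46*r(8)/31522 + 47123/(-21476 - I) = -46*(-1/7)/31522 + 47123/(-21476 - 1*136/155) = (46/7)*(1/31522) + 47123/(-21476 - 136/155) = 23/110327 + 47123/(-3328916/155) = 23/110327 + 47123*(-155/3328916) = 23/110327 - 7304065/3328916 = -805759014187/367269315532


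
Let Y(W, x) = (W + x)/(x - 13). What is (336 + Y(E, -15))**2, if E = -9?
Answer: 5560164/49 ≈ 1.1347e+5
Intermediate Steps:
Y(W, x) = (W + x)/(-13 + x)
(336 + Y(E, -15))**2 = (336 + (-9 - 15)/(-13 - 15))**2 = (336 - 24/(-28))**2 = (336 - 1/28*(-24))**2 = (336 + 6/7)**2 = (2358/7)**2 = 5560164/49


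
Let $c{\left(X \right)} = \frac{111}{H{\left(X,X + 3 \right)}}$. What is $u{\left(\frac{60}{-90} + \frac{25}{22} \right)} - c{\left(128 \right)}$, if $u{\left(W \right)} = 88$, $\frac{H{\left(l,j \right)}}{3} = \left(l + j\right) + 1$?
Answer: $\frac{22843}{260} \approx 87.858$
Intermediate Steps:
$H{\left(l,j \right)} = 3 + 3 j + 3 l$ ($H{\left(l,j \right)} = 3 \left(\left(l + j\right) + 1\right) = 3 \left(\left(j + l\right) + 1\right) = 3 \left(1 + j + l\right) = 3 + 3 j + 3 l$)
$c{\left(X \right)} = \frac{111}{12 + 6 X}$ ($c{\left(X \right)} = \frac{111}{3 + 3 \left(X + 3\right) + 3 X} = \frac{111}{3 + 3 \left(3 + X\right) + 3 X} = \frac{111}{3 + \left(9 + 3 X\right) + 3 X} = \frac{111}{12 + 6 X}$)
$u{\left(\frac{60}{-90} + \frac{25}{22} \right)} - c{\left(128 \right)} = 88 - \frac{37}{2 \left(2 + 128\right)} = 88 - \frac{37}{2 \cdot 130} = 88 - \frac{37}{2} \cdot \frac{1}{130} = 88 - \frac{37}{260} = \frac{22843}{260}$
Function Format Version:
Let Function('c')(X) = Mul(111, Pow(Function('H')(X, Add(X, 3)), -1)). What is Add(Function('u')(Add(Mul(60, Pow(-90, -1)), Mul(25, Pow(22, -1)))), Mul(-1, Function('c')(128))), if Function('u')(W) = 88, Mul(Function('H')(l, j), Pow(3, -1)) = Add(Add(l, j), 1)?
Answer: Rational(22843, 260) ≈ 87.858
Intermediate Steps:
Function('H')(l, j) = Add(3, Mul(3, j), Mul(3, l)) (Function('H')(l, j) = Mul(3, Add(Add(l, j), 1)) = Mul(3, Add(Add(j, l), 1)) = Mul(3, Add(1, j, l)) = Add(3, Mul(3, j), Mul(3, l)))
Function('c')(X) = Mul(111, Pow(Add(12, Mul(6, X)), -1)) (Function('c')(X) = Mul(111, Pow(Add(3, Mul(3, Add(X, 3)), Mul(3, X)), -1)) = Mul(111, Pow(Add(3, Mul(3, Add(3, X)), Mul(3, X)), -1)) = Mul(111, Pow(Add(3, Add(9, Mul(3, X)), Mul(3, X)), -1)) = Mul(111, Pow(Add(12, Mul(6, X)), -1)))
Add(Function('u')(Add(Mul(60, Pow(-90, -1)), Mul(25, Pow(22, -1)))), Mul(-1, Function('c')(128))) = Add(88, Mul(-1, Mul(Rational(37, 2), Pow(Add(2, 128), -1)))) = Add(88, Mul(-1, Mul(Rational(37, 2), Pow(130, -1)))) = Add(88, Mul(-1, Mul(Rational(37, 2), Rational(1, 130)))) = Add(88, Mul(-1, Rational(37, 260))) = Add(88, Rational(-37, 260)) = Rational(22843, 260)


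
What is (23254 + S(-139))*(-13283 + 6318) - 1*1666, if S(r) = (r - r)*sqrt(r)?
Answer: -161965776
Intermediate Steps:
S(r) = 0 (S(r) = 0*sqrt(r) = 0)
(23254 + S(-139))*(-13283 + 6318) - 1*1666 = (23254 + 0)*(-13283 + 6318) - 1*1666 = 23254*(-6965) - 1666 = -161964110 - 1666 = -161965776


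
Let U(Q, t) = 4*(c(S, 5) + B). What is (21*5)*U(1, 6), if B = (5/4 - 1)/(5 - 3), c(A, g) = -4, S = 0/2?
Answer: -3255/2 ≈ -1627.5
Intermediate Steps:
S = 0 (S = 0*(½) = 0)
B = ⅛ (B = (5*(¼) - 1)/2 = (5/4 - 1)*(½) = (¼)*(½) = ⅛ ≈ 0.12500)
U(Q, t) = -31/2 (U(Q, t) = 4*(-4 + ⅛) = 4*(-31/8) = -31/2)
(21*5)*U(1, 6) = (21*5)*(-31/2) = 105*(-31/2) = -3255/2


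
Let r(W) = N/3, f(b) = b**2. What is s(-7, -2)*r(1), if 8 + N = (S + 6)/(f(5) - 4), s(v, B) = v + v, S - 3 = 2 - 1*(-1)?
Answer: 104/3 ≈ 34.667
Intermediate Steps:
S = 6 (S = 3 + (2 - 1*(-1)) = 3 + (2 + 1) = 3 + 3 = 6)
s(v, B) = 2*v
N = -52/7 (N = -8 + (6 + 6)/(5**2 - 4) = -8 + 12/(25 - 4) = -8 + 12/21 = -8 + 12*(1/21) = -8 + 4/7 = -52/7 ≈ -7.4286)
r(W) = -52/21 (r(W) = -52/7/3 = -52/7*1/3 = -52/21)
s(-7, -2)*r(1) = (2*(-7))*(-52/21) = -14*(-52/21) = 104/3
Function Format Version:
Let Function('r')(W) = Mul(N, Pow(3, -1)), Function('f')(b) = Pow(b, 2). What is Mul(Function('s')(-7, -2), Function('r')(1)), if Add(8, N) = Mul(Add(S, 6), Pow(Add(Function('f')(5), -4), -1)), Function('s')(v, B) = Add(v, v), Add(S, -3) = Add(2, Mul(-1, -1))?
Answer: Rational(104, 3) ≈ 34.667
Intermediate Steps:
S = 6 (S = Add(3, Add(2, Mul(-1, -1))) = Add(3, Add(2, 1)) = Add(3, 3) = 6)
Function('s')(v, B) = Mul(2, v)
N = Rational(-52, 7) (N = Add(-8, Mul(Add(6, 6), Pow(Add(Pow(5, 2), -4), -1))) = Add(-8, Mul(12, Pow(Add(25, -4), -1))) = Add(-8, Mul(12, Pow(21, -1))) = Add(-8, Mul(12, Rational(1, 21))) = Add(-8, Rational(4, 7)) = Rational(-52, 7) ≈ -7.4286)
Function('r')(W) = Rational(-52, 21) (Function('r')(W) = Mul(Rational(-52, 7), Pow(3, -1)) = Mul(Rational(-52, 7), Rational(1, 3)) = Rational(-52, 21))
Mul(Function('s')(-7, -2), Function('r')(1)) = Mul(Mul(2, -7), Rational(-52, 21)) = Mul(-14, Rational(-52, 21)) = Rational(104, 3)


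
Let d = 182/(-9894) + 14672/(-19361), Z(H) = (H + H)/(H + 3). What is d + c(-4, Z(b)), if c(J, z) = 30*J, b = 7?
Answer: -11567808275/95778867 ≈ -120.78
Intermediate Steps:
Z(H) = 2*H/(3 + H) (Z(H) = (2*H)/(3 + H) = 2*H/(3 + H))
d = -74344235/95778867 (d = 182*(-1/9894) + 14672*(-1/19361) = -91/4947 - 14672/19361 = -74344235/95778867 ≈ -0.77621)
d + c(-4, Z(b)) = -74344235/95778867 + 30*(-4) = -74344235/95778867 - 120 = -11567808275/95778867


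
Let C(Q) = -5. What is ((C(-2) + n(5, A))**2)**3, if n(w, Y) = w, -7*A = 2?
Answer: 0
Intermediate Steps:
A = -2/7 (A = -1/7*2 = -2/7 ≈ -0.28571)
((C(-2) + n(5, A))**2)**3 = ((-5 + 5)**2)**3 = (0**2)**3 = 0**3 = 0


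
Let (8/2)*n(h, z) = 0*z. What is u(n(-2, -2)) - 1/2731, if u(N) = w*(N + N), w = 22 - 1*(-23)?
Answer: -1/2731 ≈ -0.00036617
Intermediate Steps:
w = 45 (w = 22 + 23 = 45)
n(h, z) = 0 (n(h, z) = (0*z)/4 = (¼)*0 = 0)
u(N) = 90*N (u(N) = 45*(N + N) = 45*(2*N) = 90*N)
u(n(-2, -2)) - 1/2731 = 90*0 - 1/2731 = 0 - 1*1/2731 = 0 - 1/2731 = -1/2731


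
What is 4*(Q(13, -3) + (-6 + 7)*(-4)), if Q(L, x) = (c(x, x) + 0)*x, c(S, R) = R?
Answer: 20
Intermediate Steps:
Q(L, x) = x**2 (Q(L, x) = (x + 0)*x = x*x = x**2)
4*(Q(13, -3) + (-6 + 7)*(-4)) = 4*((-3)**2 + (-6 + 7)*(-4)) = 4*(9 + 1*(-4)) = 4*(9 - 4) = 4*5 = 20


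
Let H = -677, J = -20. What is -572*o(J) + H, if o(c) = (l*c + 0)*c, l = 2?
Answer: -458277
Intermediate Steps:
o(c) = 2*c² (o(c) = (2*c + 0)*c = (2*c)*c = 2*c²)
-572*o(J) + H = -1144*(-20)² - 677 = -1144*400 - 677 = -572*800 - 677 = -457600 - 677 = -458277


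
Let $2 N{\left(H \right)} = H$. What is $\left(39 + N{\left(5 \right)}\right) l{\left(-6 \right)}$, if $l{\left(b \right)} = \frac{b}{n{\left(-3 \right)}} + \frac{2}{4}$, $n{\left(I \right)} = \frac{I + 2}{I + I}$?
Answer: $- \frac{5893}{4} \approx -1473.3$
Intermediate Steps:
$n{\left(I \right)} = \frac{2 + I}{2 I}$
$N{\left(H \right)} = \frac{H}{2}$
$l{\left(b \right)} = \frac{1}{2} + 6 b$ ($l{\left(b \right)} = \frac{b}{\frac{1}{2} \frac{1}{-3} \left(2 - 3\right)} + \frac{2}{4} = \frac{b}{\frac{1}{2} \left(- \frac{1}{3}\right) \left(-1\right)} + 2 \cdot \frac{1}{4} = b \frac{1}{\frac{1}{6}} + \frac{1}{2} = b 6 + \frac{1}{2} = 6 b + \frac{1}{2} = \frac{1}{2} + 6 b$)
$\left(39 + N{\left(5 \right)}\right) l{\left(-6 \right)} = \left(39 + \frac{1}{2} \cdot 5\right) \left(\frac{1}{2} + 6 \left(-6\right)\right) = \left(39 + \frac{5}{2}\right) \left(\frac{1}{2} - 36\right) = \frac{83}{2} \left(- \frac{71}{2}\right) = - \frac{5893}{4}$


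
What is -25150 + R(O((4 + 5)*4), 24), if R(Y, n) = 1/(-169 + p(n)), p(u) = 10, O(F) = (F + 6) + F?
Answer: -3998851/159 ≈ -25150.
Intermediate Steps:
O(F) = 6 + 2*F (O(F) = (6 + F) + F = 6 + 2*F)
R(Y, n) = -1/159 (R(Y, n) = 1/(-169 + 10) = 1/(-159) = -1/159)
-25150 + R(O((4 + 5)*4), 24) = -25150 - 1/159 = -3998851/159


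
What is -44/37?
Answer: -44/37 ≈ -1.1892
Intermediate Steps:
-44/37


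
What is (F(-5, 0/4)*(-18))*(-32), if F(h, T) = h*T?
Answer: 0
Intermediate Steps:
F(h, T) = T*h
(F(-5, 0/4)*(-18))*(-32) = (((0/4)*(-5))*(-18))*(-32) = (((0*(¼))*(-5))*(-18))*(-32) = ((0*(-5))*(-18))*(-32) = (0*(-18))*(-32) = 0*(-32) = 0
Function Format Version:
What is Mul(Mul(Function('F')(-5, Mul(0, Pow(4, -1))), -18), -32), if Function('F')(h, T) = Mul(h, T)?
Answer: 0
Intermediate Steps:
Function('F')(h, T) = Mul(T, h)
Mul(Mul(Function('F')(-5, Mul(0, Pow(4, -1))), -18), -32) = Mul(Mul(Mul(Mul(0, Pow(4, -1)), -5), -18), -32) = Mul(Mul(Mul(Mul(0, Rational(1, 4)), -5), -18), -32) = Mul(Mul(Mul(0, -5), -18), -32) = Mul(Mul(0, -18), -32) = Mul(0, -32) = 0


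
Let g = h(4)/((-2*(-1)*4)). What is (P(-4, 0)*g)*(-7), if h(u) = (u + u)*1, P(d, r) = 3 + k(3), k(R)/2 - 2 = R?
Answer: -91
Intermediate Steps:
k(R) = 4 + 2*R
P(d, r) = 13 (P(d, r) = 3 + (4 + 2*3) = 3 + (4 + 6) = 3 + 10 = 13)
h(u) = 2*u (h(u) = (2*u)*1 = 2*u)
g = 1 (g = (2*4)/((-2*(-1)*4)) = 8/((2*4)) = 8/8 = 8*(⅛) = 1)
(P(-4, 0)*g)*(-7) = (13*1)*(-7) = 13*(-7) = -91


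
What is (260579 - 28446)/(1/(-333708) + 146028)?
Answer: 77464639164/48730711823 ≈ 1.5896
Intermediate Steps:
(260579 - 28446)/(1/(-333708) + 146028) = 232133/(-1/333708 + 146028) = 232133/(48730711823/333708) = 232133*(333708/48730711823) = 77464639164/48730711823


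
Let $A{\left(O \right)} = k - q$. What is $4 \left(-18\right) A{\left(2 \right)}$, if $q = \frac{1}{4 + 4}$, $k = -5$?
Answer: $369$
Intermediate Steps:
$q = \frac{1}{8} \approx 0.125$
$A{\left(O \right)} = - \frac{41}{8}$ ($A{\left(O \right)} = -5 - \frac{1}{8} = - \frac{41}{8}$)
$4 \left(-18\right) A{\left(2 \right)} = 4 \left(-18\right) \left(- \frac{41}{8}\right) = \left(-72\right) \left(- \frac{41}{8}\right) = 369$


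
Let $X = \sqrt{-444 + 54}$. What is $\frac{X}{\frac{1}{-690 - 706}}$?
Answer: $- 1396 i \sqrt{390} \approx - 27569.0 i$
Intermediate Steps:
$X = i \sqrt{390}$ ($X = \sqrt{-390} = i \sqrt{390} \approx 19.748 i$)
$\frac{X}{\frac{1}{-690 - 706}} = \frac{i \sqrt{390}}{\frac{1}{-690 - 706}} = \frac{i \sqrt{390}}{\frac{1}{-1396}} = \frac{i \sqrt{390}}{- \frac{1}{1396}} = i \sqrt{390} \left(-1396\right) = - 1396 i \sqrt{390}$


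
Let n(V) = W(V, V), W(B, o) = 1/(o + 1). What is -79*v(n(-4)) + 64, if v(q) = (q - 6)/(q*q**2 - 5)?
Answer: -4805/136 ≈ -35.331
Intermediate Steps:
W(B, o) = 1/(1 + o)
n(V) = 1/(1 + V)
v(q) = (-6 + q)/(-5 + q**3) (v(q) = (-6 + q)/(q**3 - 5) = (-6 + q)/(-5 + q**3))
-79*v(n(-4)) + 64 = -79*(-6 + 1/(1 - 4))/(-5 + (1/(1 - 4))**3) + 64 = -79*(-6 + 1/(-3))/(-5 + (1/(-3))**3) + 64 = -79*(-6 - 1/3)/(-5 + (-1/3)**3) + 64 = -79*(-19)/((-5 - 1/27)*3) + 64 = -79*(-19)/((-136/27)*3) + 64 = -(-2133)*(-19)/(136*3) + 64 = -79*171/136 + 64 = -13509/136 + 64 = -4805/136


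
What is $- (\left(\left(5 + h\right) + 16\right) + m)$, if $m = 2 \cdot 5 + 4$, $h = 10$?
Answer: $-45$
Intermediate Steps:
$m = 14$ ($m = 10 + 4 = 14$)
$- (\left(\left(5 + h\right) + 16\right) + m) = - (\left(\left(5 + 10\right) + 16\right) + 14) = - (\left(15 + 16\right) + 14) = - (31 + 14) = \left(-1\right) 45 = -45$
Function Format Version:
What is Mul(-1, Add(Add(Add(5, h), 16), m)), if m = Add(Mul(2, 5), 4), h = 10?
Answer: -45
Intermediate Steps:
m = 14 (m = Add(10, 4) = 14)
Mul(-1, Add(Add(Add(5, h), 16), m)) = Mul(-1, Add(Add(Add(5, 10), 16), 14)) = Mul(-1, Add(Add(15, 16), 14)) = Mul(-1, Add(31, 14)) = Mul(-1, 45) = -45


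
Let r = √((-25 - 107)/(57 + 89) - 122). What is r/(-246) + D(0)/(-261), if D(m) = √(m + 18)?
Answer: -√2/87 - I*√163739/8979 ≈ -0.016255 - 0.045066*I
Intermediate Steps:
D(m) = √(18 + m)
r = 2*I*√163739/73 (r = √(-132/146 - 122) = √(-132*1/146 - 122) = √(-66/73 - 122) = √(-8972/73) = 2*I*√163739/73 ≈ 11.086*I)
r/(-246) + D(0)/(-261) = (2*I*√163739/73)/(-246) + √(18 + 0)/(-261) = (2*I*√163739/73)*(-1/246) + √18*(-1/261) = -I*√163739/8979 + (3*√2)*(-1/261) = -I*√163739/8979 - √2/87 = -√2/87 - I*√163739/8979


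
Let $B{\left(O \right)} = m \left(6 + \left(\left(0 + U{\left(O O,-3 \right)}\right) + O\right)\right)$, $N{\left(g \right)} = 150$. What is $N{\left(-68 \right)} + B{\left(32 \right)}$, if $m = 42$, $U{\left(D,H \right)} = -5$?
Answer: $1536$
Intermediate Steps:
$B{\left(O \right)} = 42 + 42 O$ ($B{\left(O \right)} = 42 \left(6 + \left(\left(0 - 5\right) + O\right)\right) = 42 \left(6 + \left(-5 + O\right)\right) = 42 \left(1 + O\right) = 42 + 42 O$)
$N{\left(-68 \right)} + B{\left(32 \right)} = 150 + \left(42 + 42 \cdot 32\right) = 150 + \left(42 + 1344\right) = 150 + 1386 = 1536$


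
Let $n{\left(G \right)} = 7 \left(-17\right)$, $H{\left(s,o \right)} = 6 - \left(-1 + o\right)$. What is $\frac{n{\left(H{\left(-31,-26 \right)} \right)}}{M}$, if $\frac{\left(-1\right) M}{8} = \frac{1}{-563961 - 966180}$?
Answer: $- \frac{182086779}{8} \approx -2.2761 \cdot 10^{7}$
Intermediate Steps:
$M = \frac{8}{1530141}$ ($M = - \frac{8}{-563961 - 966180} = - \frac{8}{-1530141} = \left(-8\right) \left(- \frac{1}{1530141}\right) = \frac{8}{1530141} \approx 5.2283 \cdot 10^{-6}$)
$H{\left(s,o \right)} = 7 - o$ ($H{\left(s,o \right)} = 6 - \left(-1 + o\right) = 7 - o$)
$n{\left(G \right)} = -119$
$\frac{n{\left(H{\left(-31,-26 \right)} \right)}}{M} = - \frac{119}{\frac{8}{1530141}} = \left(-119\right) \frac{1530141}{8} = - \frac{182086779}{8}$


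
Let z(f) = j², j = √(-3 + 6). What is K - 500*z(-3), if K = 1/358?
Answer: -536999/358 ≈ -1500.0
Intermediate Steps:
j = √3 ≈ 1.7320
K = 1/358 ≈ 0.0027933
z(f) = 3 (z(f) = (√3)² = 3)
K - 500*z(-3) = 1/358 - 500*3 = 1/358 - 1500 = -536999/358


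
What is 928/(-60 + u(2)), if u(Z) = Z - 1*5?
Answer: -928/63 ≈ -14.730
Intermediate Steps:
u(Z) = -5 + Z (u(Z) = Z - 5 = -5 + Z)
928/(-60 + u(2)) = 928/(-60 + (-5 + 2)) = 928/(-60 - 3) = 928/(-63) = 928*(-1/63) = -928/63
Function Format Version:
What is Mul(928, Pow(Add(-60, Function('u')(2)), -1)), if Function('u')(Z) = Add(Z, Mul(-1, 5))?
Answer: Rational(-928, 63) ≈ -14.730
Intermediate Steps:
Function('u')(Z) = Add(-5, Z) (Function('u')(Z) = Add(Z, -5) = Add(-5, Z))
Mul(928, Pow(Add(-60, Function('u')(2)), -1)) = Mul(928, Pow(Add(-60, Add(-5, 2)), -1)) = Mul(928, Pow(Add(-60, -3), -1)) = Mul(928, Pow(-63, -1)) = Mul(928, Rational(-1, 63)) = Rational(-928, 63)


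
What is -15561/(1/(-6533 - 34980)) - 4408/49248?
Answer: 209298748903/324 ≈ 6.4598e+8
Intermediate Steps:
-15561/(1/(-6533 - 34980)) - 4408/49248 = -15561/(1/(-41513)) - 4408*1/49248 = -15561/(-1/41513) - 29/324 = -15561*(-41513) - 29/324 = 645983793 - 29/324 = 209298748903/324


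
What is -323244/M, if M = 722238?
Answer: -53874/120373 ≈ -0.44756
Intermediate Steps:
-323244/M = -323244/722238 = -323244*1/722238 = -53874/120373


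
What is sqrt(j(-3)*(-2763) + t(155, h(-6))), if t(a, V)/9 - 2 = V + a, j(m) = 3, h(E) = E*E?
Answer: 6*I*sqrt(182) ≈ 80.944*I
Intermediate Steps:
h(E) = E**2
t(a, V) = 18 + 9*V + 9*a (t(a, V) = 18 + 9*(V + a) = 18 + (9*V + 9*a) = 18 + 9*V + 9*a)
sqrt(j(-3)*(-2763) + t(155, h(-6))) = sqrt(3*(-2763) + (18 + 9*(-6)**2 + 9*155)) = sqrt(-8289 + (18 + 9*36 + 1395)) = sqrt(-8289 + (18 + 324 + 1395)) = sqrt(-8289 + 1737) = sqrt(-6552) = 6*I*sqrt(182)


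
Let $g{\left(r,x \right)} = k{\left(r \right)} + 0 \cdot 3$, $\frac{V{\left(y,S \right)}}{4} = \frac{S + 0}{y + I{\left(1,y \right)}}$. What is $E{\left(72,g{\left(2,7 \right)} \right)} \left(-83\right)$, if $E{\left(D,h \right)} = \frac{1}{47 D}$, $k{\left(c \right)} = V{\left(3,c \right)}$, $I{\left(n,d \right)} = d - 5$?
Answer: $- \frac{83}{3384} \approx -0.024527$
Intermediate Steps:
$I{\left(n,d \right)} = -5 + d$
$V{\left(y,S \right)} = \frac{4 S}{-5 + 2 y}$ ($V{\left(y,S \right)} = 4 \frac{S + 0}{y + \left(-5 + y\right)} = 4 \frac{S}{-5 + 2 y} = \frac{4 S}{-5 + 2 y}$)
$k{\left(c \right)} = 4 c$ ($k{\left(c \right)} = \frac{4 c}{-5 + 2 \cdot 3} = \frac{4 c}{-5 + 6} = \frac{4 c}{1} = 4 c 1 = 4 c$)
$g{\left(r,x \right)} = 4 r$ ($g{\left(r,x \right)} = 4 r + 0 \cdot 3 = 4 r + 0 = 4 r$)
$E{\left(D,h \right)} = \frac{1}{47 D}$
$E{\left(72,g{\left(2,7 \right)} \right)} \left(-83\right) = \frac{1}{47 \cdot 72} \left(-83\right) = \frac{1}{47} \cdot \frac{1}{72} \left(-83\right) = \frac{1}{3384} \left(-83\right) = - \frac{83}{3384}$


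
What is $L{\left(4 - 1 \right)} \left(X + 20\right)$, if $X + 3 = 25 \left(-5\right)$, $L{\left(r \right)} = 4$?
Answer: $-432$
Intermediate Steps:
$X = -128$ ($X = -3 + 25 \left(-5\right) = -3 - 125 = -128$)
$L{\left(4 - 1 \right)} \left(X + 20\right) = 4 \left(-128 + 20\right) = 4 \left(-108\right) = -432$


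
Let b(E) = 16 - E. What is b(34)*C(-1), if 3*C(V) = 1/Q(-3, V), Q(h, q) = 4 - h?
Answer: -6/7 ≈ -0.85714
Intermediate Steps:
C(V) = 1/21 (C(V) = 1/(3*(4 - 1*(-3))) = 1/(3*(4 + 3)) = (1/3)/7 = (1/3)*(1/7) = 1/21)
b(34)*C(-1) = (16 - 1*34)*(1/21) = (16 - 34)*(1/21) = -18*1/21 = -6/7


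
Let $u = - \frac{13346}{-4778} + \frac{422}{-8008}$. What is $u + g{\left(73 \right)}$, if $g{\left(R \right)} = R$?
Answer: $\frac{724500201}{9565556} \approx 75.74$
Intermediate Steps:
$u = \frac{26214613}{9565556}$ ($u = \left(-13346\right) \left(- \frac{1}{4778}\right) + 422 \left(- \frac{1}{8008}\right) = \frac{6673}{2389} - \frac{211}{4004} = \frac{26214613}{9565556} \approx 2.7405$)
$u + g{\left(73 \right)} = \frac{26214613}{9565556} + 73 = \frac{724500201}{9565556}$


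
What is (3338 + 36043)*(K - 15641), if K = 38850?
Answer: 913993629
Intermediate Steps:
(3338 + 36043)*(K - 15641) = (3338 + 36043)*(38850 - 15641) = 39381*23209 = 913993629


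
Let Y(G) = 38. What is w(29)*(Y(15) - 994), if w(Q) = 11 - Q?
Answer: 17208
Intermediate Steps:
w(29)*(Y(15) - 994) = (11 - 1*29)*(38 - 994) = (11 - 29)*(-956) = -18*(-956) = 17208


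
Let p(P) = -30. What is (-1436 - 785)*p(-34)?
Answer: 66630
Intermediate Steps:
(-1436 - 785)*p(-34) = (-1436 - 785)*(-30) = -2221*(-30) = 66630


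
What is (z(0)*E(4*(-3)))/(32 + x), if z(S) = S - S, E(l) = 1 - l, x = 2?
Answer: 0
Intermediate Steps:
z(S) = 0
(z(0)*E(4*(-3)))/(32 + x) = (0*(1 - 4*(-3)))/(32 + 2) = (0*(1 - 1*(-12)))/34 = (0*(1 + 12))*(1/34) = (0*13)*(1/34) = 0*(1/34) = 0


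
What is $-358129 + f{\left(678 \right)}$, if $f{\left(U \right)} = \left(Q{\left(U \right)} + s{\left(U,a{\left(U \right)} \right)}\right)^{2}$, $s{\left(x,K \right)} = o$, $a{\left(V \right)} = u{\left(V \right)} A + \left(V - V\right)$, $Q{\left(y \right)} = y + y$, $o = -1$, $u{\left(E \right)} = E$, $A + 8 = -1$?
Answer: $1477896$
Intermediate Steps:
$A = -9$ ($A = -8 - 1 = -9$)
$Q{\left(y \right)} = 2 y$
$a{\left(V \right)} = - 9 V$ ($a{\left(V \right)} = V \left(-9\right) + \left(V - V\right) = - 9 V + 0 = - 9 V$)
$s{\left(x,K \right)} = -1$
$f{\left(U \right)} = \left(-1 + 2 U\right)^{2}$ ($f{\left(U \right)} = \left(2 U - 1\right)^{2} = \left(-1 + 2 U\right)^{2}$)
$-358129 + f{\left(678 \right)} = -358129 + \left(-1 + 2 \cdot 678\right)^{2} = -358129 + \left(-1 + 1356\right)^{2} = -358129 + 1355^{2} = -358129 + 1836025 = 1477896$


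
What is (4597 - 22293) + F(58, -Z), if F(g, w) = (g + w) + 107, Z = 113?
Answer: -17644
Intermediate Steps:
F(g, w) = 107 + g + w
(4597 - 22293) + F(58, -Z) = (4597 - 22293) + (107 + 58 - 1*113) = -17696 + (107 + 58 - 113) = -17696 + 52 = -17644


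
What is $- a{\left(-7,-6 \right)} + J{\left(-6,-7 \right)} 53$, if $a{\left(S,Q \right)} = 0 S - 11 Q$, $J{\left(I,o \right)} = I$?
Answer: $-384$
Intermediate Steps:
$a{\left(S,Q \right)} = - 11 Q$ ($a{\left(S,Q \right)} = 0 - 11 Q = - 11 Q$)
$- a{\left(-7,-6 \right)} + J{\left(-6,-7 \right)} 53 = - \left(-11\right) \left(-6\right) - 318 = \left(-1\right) 66 - 318 = -66 - 318 = -384$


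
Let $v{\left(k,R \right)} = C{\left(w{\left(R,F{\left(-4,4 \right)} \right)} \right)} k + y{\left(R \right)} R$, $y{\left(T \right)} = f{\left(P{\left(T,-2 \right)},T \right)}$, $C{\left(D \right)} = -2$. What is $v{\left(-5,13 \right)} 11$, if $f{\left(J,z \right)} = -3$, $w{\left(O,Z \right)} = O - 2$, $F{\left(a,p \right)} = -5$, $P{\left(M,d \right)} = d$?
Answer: $-319$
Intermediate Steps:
$w{\left(O,Z \right)} = -2 + O$
$y{\left(T \right)} = -3$
$v{\left(k,R \right)} = - 3 R - 2 k$ ($v{\left(k,R \right)} = - 2 k - 3 R = - 3 R - 2 k$)
$v{\left(-5,13 \right)} 11 = \left(\left(-3\right) 13 - -10\right) 11 = \left(-39 + 10\right) 11 = \left(-29\right) 11 = -319$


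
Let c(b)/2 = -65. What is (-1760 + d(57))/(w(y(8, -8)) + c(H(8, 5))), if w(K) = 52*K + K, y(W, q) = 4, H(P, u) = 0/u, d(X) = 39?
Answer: -1721/82 ≈ -20.988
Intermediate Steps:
H(P, u) = 0
c(b) = -130 (c(b) = 2*(-65) = -130)
w(K) = 53*K
(-1760 + d(57))/(w(y(8, -8)) + c(H(8, 5))) = (-1760 + 39)/(53*4 - 130) = -1721/(212 - 130) = -1721/82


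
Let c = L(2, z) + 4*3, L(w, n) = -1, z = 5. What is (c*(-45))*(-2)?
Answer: 990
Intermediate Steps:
c = 11 (c = -1 + 4*3 = -1 + 12 = 11)
(c*(-45))*(-2) = (11*(-45))*(-2) = -495*(-2) = 990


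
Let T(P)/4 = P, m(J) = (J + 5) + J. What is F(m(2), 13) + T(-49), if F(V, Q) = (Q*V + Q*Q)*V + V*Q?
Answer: 2495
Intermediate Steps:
m(J) = 5 + 2*J (m(J) = (5 + J) + J = 5 + 2*J)
T(P) = 4*P
F(V, Q) = Q*V + V*(Q² + Q*V) (F(V, Q) = (Q*V + Q²)*V + Q*V = (Q² + Q*V)*V + Q*V = V*(Q² + Q*V) + Q*V = Q*V + V*(Q² + Q*V))
F(m(2), 13) + T(-49) = 13*(5 + 2*2)*(1 + 13 + (5 + 2*2)) + 4*(-49) = 13*(5 + 4)*(1 + 13 + (5 + 4)) - 196 = 13*9*(1 + 13 + 9) - 196 = 13*9*23 - 196 = 2691 - 196 = 2495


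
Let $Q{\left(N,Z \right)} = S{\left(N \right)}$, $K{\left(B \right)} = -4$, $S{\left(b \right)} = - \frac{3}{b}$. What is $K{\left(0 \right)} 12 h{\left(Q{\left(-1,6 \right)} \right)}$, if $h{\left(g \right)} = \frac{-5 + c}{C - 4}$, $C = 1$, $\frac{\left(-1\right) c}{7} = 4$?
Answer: $-528$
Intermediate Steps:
$c = -28$ ($c = \left(-7\right) 4 = -28$)
$Q{\left(N,Z \right)} = - \frac{3}{N}$
$h{\left(g \right)} = 11$ ($h{\left(g \right)} = \frac{-5 - 28}{1 - 4} = - \frac{33}{-3} = \left(-33\right) \left(- \frac{1}{3}\right) = 11$)
$K{\left(0 \right)} 12 h{\left(Q{\left(-1,6 \right)} \right)} = \left(-4\right) 12 \cdot 11 = \left(-48\right) 11 = -528$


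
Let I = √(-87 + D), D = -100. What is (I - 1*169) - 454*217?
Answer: -98687 + I*√187 ≈ -98687.0 + 13.675*I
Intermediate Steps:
I = I*√187 (I = √(-87 - 100) = √(-187) = I*√187 ≈ 13.675*I)
(I - 1*169) - 454*217 = (I*√187 - 1*169) - 454*217 = (I*√187 - 169) - 98518 = (-169 + I*√187) - 98518 = -98687 + I*√187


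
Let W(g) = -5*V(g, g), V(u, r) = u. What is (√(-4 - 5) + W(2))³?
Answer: -730 + 873*I ≈ -730.0 + 873.0*I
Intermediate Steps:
W(g) = -5*g
(√(-4 - 5) + W(2))³ = (√(-4 - 5) - 5*2)³ = (√(-9) - 10)³ = (3*I - 10)³ = (-10 + 3*I)³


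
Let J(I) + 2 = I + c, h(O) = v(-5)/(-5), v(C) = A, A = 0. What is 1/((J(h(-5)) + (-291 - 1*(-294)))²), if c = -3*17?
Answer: 1/2500 ≈ 0.00040000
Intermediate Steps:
c = -51
v(C) = 0
h(O) = 0 (h(O) = 0/(-5) = 0*(-⅕) = 0)
J(I) = -53 + I (J(I) = -2 + (I - 51) = -2 + (-51 + I) = -53 + I)
1/((J(h(-5)) + (-291 - 1*(-294)))²) = 1/(((-53 + 0) + (-291 - 1*(-294)))²) = 1/((-53 + (-291 + 294))²) = 1/((-53 + 3)²) = 1/((-50)²) = 1/2500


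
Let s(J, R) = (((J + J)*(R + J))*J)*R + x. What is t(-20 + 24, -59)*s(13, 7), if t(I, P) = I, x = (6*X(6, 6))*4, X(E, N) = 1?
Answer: 189376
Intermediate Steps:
x = 24 (x = (6*1)*4 = 6*4 = 24)
s(J, R) = 24 + 2*R*J²*(J + R) (s(J, R) = (((J + J)*(R + J))*J)*R + 24 = (((2*J)*(J + R))*J)*R + 24 = ((2*J*(J + R))*J)*R + 24 = (2*J²*(J + R))*R + 24 = 2*R*J²*(J + R) + 24 = 24 + 2*R*J²*(J + R))
t(-20 + 24, -59)*s(13, 7) = (-20 + 24)*(24 + 2*7*13³ + 2*13²*7²) = 4*(24 + 2*7*2197 + 2*169*49) = 4*(24 + 30758 + 16562) = 4*47344 = 189376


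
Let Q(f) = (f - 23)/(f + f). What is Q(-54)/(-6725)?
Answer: -77/726300 ≈ -0.00010602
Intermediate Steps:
Q(f) = (-23 + f)/(2*f) (Q(f) = (-23 + f)/((2*f)) = (-23 + f)*(1/(2*f)) = (-23 + f)/(2*f))
Q(-54)/(-6725) = ((½)*(-23 - 54)/(-54))/(-6725) = ((½)*(-1/54)*(-77))*(-1/6725) = (77/108)*(-1/6725) = -77/726300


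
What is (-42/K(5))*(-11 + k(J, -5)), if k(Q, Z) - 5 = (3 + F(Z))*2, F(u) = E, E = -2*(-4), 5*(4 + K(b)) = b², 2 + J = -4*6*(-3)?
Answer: -672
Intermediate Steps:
J = 70 (J = -2 - 4*6*(-3) = -2 - 24*(-3) = -2 + 72 = 70)
K(b) = -4 + b²/5
E = 8
F(u) = 8
k(Q, Z) = 27 (k(Q, Z) = 5 + (3 + 8)*2 = 5 + 11*2 = 5 + 22 = 27)
(-42/K(5))*(-11 + k(J, -5)) = (-42/(-4 + (⅕)*5²))*(-11 + 27) = -42/(-4 + (⅕)*25)*16 = -42/(-4 + 5)*16 = -42/1*16 = -42*1*16 = -42*16 = -672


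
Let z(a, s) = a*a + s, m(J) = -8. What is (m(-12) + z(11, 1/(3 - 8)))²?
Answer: 318096/25 ≈ 12724.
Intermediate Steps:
z(a, s) = s + a² (z(a, s) = a² + s = s + a²)
(m(-12) + z(11, 1/(3 - 8)))² = (-8 + (1/(3 - 8) + 11²))² = (-8 + (1/(-5) + 121))² = (-8 + (-⅕ + 121))² = (-8 + 604/5)² = (564/5)² = 318096/25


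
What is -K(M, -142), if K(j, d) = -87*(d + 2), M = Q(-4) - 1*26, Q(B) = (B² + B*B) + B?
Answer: -12180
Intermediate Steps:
Q(B) = B + 2*B² (Q(B) = (B² + B²) + B = 2*B² + B = B + 2*B²)
M = 2 (M = -4*(1 + 2*(-4)) - 1*26 = -4*(1 - 8) - 26 = -4*(-7) - 26 = 28 - 26 = 2)
K(j, d) = -174 - 87*d (K(j, d) = -87*(2 + d) = -174 - 87*d)
-K(M, -142) = -(-174 - 87*(-142)) = -(-174 + 12354) = -1*12180 = -12180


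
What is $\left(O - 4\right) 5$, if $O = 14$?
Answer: $50$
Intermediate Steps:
$\left(O - 4\right) 5 = \left(14 - 4\right) 5 = 10 \cdot 5 = 50$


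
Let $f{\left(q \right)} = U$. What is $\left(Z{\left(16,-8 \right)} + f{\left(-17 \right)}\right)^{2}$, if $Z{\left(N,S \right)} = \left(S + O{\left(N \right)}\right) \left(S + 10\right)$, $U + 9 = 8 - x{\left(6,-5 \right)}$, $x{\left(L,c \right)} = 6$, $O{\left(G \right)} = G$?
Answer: $81$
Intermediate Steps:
$U = -7$ ($U = -9 + \left(8 - 6\right) = -9 + 2 = -7$)
$f{\left(q \right)} = -7$
$Z{\left(N,S \right)} = \left(10 + S\right) \left(N + S\right)$ ($Z{\left(N,S \right)} = \left(S + N\right) \left(S + 10\right) = \left(N + S\right) \left(10 + S\right) = \left(10 + S\right) \left(N + S\right)$)
$\left(Z{\left(16,-8 \right)} + f{\left(-17 \right)}\right)^{2} = \left(\left(\left(-8\right)^{2} + 10 \cdot 16 + 10 \left(-8\right) + 16 \left(-8\right)\right) - 7\right)^{2} = \left(\left(64 + 160 - 80 - 128\right) - 7\right)^{2} = \left(16 - 7\right)^{2} = 9^{2} = 81$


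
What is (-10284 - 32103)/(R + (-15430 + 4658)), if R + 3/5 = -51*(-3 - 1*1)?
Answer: 211935/52843 ≈ 4.0107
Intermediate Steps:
R = 1017/5 (R = -⅗ - 51*(-3 - 1*1) = -⅗ - 51*(-3 - 1) = -⅗ - 51*(-4) = -⅗ + 204 = 1017/5 ≈ 203.40)
(-10284 - 32103)/(R + (-15430 + 4658)) = (-10284 - 32103)/(1017/5 + (-15430 + 4658)) = -42387/(1017/5 - 10772) = -42387/(-52843/5) = -42387*(-5/52843) = 211935/52843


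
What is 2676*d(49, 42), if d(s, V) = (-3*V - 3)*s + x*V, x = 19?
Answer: -14779548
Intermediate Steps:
d(s, V) = 19*V + s*(-3 - 3*V) (d(s, V) = (-3*V - 3)*s + 19*V = (-3 - 3*V)*s + 19*V = s*(-3 - 3*V) + 19*V = 19*V + s*(-3 - 3*V))
2676*d(49, 42) = 2676*(-3*49 + 19*42 - 3*42*49) = 2676*(-147 + 798 - 6174) = 2676*(-5523) = -14779548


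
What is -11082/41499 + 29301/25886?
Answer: 309697849/358081038 ≈ 0.86488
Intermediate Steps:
-11082/41499 + 29301/25886 = -11082*1/41499 + 29301*(1/25886) = -3694/13833 + 29301/25886 = 309697849/358081038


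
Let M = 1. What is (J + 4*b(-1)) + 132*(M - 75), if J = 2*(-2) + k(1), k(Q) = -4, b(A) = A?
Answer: -9780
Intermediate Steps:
J = -8 (J = 2*(-2) - 4 = -4 - 4 = -8)
(J + 4*b(-1)) + 132*(M - 75) = (-8 + 4*(-1)) + 132*(1 - 75) = (-8 - 4) + 132*(-74) = -12 - 9768 = -9780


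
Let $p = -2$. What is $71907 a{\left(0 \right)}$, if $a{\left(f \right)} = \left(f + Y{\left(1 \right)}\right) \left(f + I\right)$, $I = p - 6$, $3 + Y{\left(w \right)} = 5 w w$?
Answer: $-1150512$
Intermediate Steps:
$Y{\left(w \right)} = -3 + 5 w^{2}$ ($Y{\left(w \right)} = -3 + 5 w w = -3 + 5 w^{2}$)
$I = -8$ ($I = -2 - 6 = -8$)
$a{\left(f \right)} = \left(-8 + f\right) \left(2 + f\right)$ ($a{\left(f \right)} = \left(f - \left(3 - 5 \cdot 1^{2}\right)\right) \left(f - 8\right) = \left(f + \left(-3 + 5 \cdot 1\right)\right) \left(-8 + f\right) = \left(f + \left(-3 + 5\right)\right) \left(-8 + f\right) = \left(f + 2\right) \left(-8 + f\right) = \left(2 + f\right) \left(-8 + f\right) = \left(-8 + f\right) \left(2 + f\right)$)
$71907 a{\left(0 \right)} = 71907 \left(-16 + 0^{2} - 0\right) = 71907 \left(-16 + 0 + 0\right) = 71907 \left(-16\right) = -1150512$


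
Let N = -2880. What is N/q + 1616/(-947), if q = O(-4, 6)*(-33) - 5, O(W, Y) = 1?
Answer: 1332976/17993 ≈ 74.083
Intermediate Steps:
q = -38 (q = 1*(-33) - 5 = -33 - 5 = -38)
N/q + 1616/(-947) = -2880/(-38) + 1616/(-947) = -2880*(-1/38) + 1616*(-1/947) = 1440/19 - 1616/947 = 1332976/17993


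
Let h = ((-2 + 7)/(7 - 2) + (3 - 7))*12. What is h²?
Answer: 1296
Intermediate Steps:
h = -36 (h = (5/5 - 4)*12 = (5*(⅕) - 4)*12 = (1 - 4)*12 = -3*12 = -36)
h² = (-36)² = 1296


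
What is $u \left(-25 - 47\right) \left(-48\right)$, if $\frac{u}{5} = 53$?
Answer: $915840$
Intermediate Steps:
$u = 265$ ($u = 5 \cdot 53 = 265$)
$u \left(-25 - 47\right) \left(-48\right) = 265 \left(-25 - 47\right) \left(-48\right) = 265 \left(-72\right) \left(-48\right) = \left(-19080\right) \left(-48\right) = 915840$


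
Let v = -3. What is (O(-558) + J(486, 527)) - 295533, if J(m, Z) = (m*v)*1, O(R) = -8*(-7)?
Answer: -296935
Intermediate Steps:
O(R) = 56
J(m, Z) = -3*m (J(m, Z) = (m*(-3))*1 = -3*m*1 = -3*m)
(O(-558) + J(486, 527)) - 295533 = (56 - 3*486) - 295533 = (56 - 1458) - 295533 = -1402 - 295533 = -296935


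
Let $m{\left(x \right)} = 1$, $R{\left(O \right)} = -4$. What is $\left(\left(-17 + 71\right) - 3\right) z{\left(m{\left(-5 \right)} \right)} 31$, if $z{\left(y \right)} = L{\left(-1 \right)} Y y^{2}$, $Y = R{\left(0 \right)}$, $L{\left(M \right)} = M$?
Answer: $6324$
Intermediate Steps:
$Y = -4$
$z{\left(y \right)} = 4 y^{2}$ ($z{\left(y \right)} = - \left(-4\right) y^{2} = 4 y^{2}$)
$\left(\left(-17 + 71\right) - 3\right) z{\left(m{\left(-5 \right)} \right)} 31 = \left(\left(-17 + 71\right) - 3\right) 4 \cdot 1^{2} \cdot 31 = \left(54 - 3\right) 4 \cdot 1 \cdot 31 = 51 \cdot 4 \cdot 31 = 204 \cdot 31 = 6324$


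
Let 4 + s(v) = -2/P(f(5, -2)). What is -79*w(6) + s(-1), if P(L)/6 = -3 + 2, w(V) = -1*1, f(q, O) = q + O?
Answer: 226/3 ≈ 75.333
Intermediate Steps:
f(q, O) = O + q
w(V) = -1
P(L) = -6 (P(L) = 6*(-3 + 2) = 6*(-1) = -6)
s(v) = -11/3 (s(v) = -4 - 2/(-6) = -4 - 2*(-⅙) = -4 + ⅓ = -11/3)
-79*w(6) + s(-1) = -79*(-1) - 11/3 = 79 - 11/3 = 226/3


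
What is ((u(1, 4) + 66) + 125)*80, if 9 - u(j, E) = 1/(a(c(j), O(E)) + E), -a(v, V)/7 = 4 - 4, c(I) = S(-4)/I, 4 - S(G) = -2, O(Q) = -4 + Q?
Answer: 15980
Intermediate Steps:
S(G) = 6 (S(G) = 4 - 1*(-2) = 4 + 2 = 6)
c(I) = 6/I
a(v, V) = 0 (a(v, V) = -7*(4 - 4) = -7*0 = 0)
u(j, E) = 9 - 1/E (u(j, E) = 9 - 1/(0 + E) = 9 - 1/E)
((u(1, 4) + 66) + 125)*80 = (((9 - 1/4) + 66) + 125)*80 = ((35/4 + 66) + 125)*80 = (299/4 + 125)*80 = (799/4)*80 = 15980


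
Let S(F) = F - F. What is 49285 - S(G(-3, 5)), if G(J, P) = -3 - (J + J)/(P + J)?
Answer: 49285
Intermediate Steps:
G(J, P) = -3 - 2*J/(J + P)
S(F) = 0
49285 - S(G(-3, 5)) = 49285 - 1*0 = 49285 + 0 = 49285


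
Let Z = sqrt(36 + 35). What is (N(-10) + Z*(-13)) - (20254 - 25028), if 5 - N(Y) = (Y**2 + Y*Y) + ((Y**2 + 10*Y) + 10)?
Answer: 4569 - 13*sqrt(71) ≈ 4459.5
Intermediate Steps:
Z = sqrt(71) ≈ 8.4261
N(Y) = -5 - 10*Y - 3*Y**2 (N(Y) = 5 - ((Y**2 + Y*Y) + ((Y**2 + 10*Y) + 10)) = 5 - ((Y**2 + Y**2) + (10 + Y**2 + 10*Y)) = 5 - (2*Y**2 + (10 + Y**2 + 10*Y)) = 5 - (10 + 3*Y**2 + 10*Y) = 5 + (-10 - 10*Y - 3*Y**2) = -5 - 10*Y - 3*Y**2)
(N(-10) + Z*(-13)) - (20254 - 25028) = ((-5 - 10*(-10) - 3*(-10)**2) + sqrt(71)*(-13)) - (20254 - 25028) = ((-5 + 100 - 3*100) - 13*sqrt(71)) - 1*(-4774) = ((-5 + 100 - 300) - 13*sqrt(71)) + 4774 = (-205 - 13*sqrt(71)) + 4774 = 4569 - 13*sqrt(71)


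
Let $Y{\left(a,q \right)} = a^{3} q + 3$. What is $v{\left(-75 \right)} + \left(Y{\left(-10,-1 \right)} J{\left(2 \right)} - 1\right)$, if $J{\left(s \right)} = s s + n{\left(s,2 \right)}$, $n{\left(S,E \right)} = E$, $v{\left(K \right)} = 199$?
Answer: $6216$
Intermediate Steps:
$Y{\left(a,q \right)} = 3 + q a^{3}$ ($Y{\left(a,q \right)} = q a^{3} + 3 = 3 + q a^{3}$)
$J{\left(s \right)} = 2 + s^{2}$ ($J{\left(s \right)} = s s + 2 = s^{2} + 2 = 2 + s^{2}$)
$v{\left(-75 \right)} + \left(Y{\left(-10,-1 \right)} J{\left(2 \right)} - 1\right) = 199 - \left(1 - \left(3 - \left(-10\right)^{3}\right) \left(2 + 2^{2}\right)\right) = 199 - \left(1 - \left(3 - -1000\right) \left(2 + 4\right)\right) = 199 - \left(1 - \left(3 + 1000\right) 6\right) = 199 + \left(1003 \cdot 6 - 1\right) = 199 + \left(6018 - 1\right) = 199 + 6017 = 6216$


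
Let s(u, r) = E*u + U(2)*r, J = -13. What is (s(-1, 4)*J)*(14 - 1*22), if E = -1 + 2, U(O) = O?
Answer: 728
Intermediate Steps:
E = 1
s(u, r) = u + 2*r (s(u, r) = 1*u + 2*r = u + 2*r)
(s(-1, 4)*J)*(14 - 1*22) = ((-1 + 2*4)*(-13))*(14 - 1*22) = ((-1 + 8)*(-13))*(14 - 22) = (7*(-13))*(-8) = -91*(-8) = 728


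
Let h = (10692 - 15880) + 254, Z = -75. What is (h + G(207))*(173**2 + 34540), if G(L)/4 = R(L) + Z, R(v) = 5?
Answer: -336141366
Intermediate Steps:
G(L) = -280 (G(L) = 4*(5 - 75) = 4*(-70) = -280)
h = -4934 (h = -5188 + 254 = -4934)
(h + G(207))*(173**2 + 34540) = (-4934 - 280)*(173**2 + 34540) = -5214*(29929 + 34540) = -5214*64469 = -336141366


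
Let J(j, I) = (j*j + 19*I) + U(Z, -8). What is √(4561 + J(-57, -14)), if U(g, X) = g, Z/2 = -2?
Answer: 2*√1885 ≈ 86.833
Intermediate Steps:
Z = -4 (Z = 2*(-2) = -4)
J(j, I) = -4 + j² + 19*I (J(j, I) = (j*j + 19*I) - 4 = (j² + 19*I) - 4 = -4 + j² + 19*I)
√(4561 + J(-57, -14)) = √(4561 + (-4 + (-57)² + 19*(-14))) = √(4561 + (-4 + 3249 - 266)) = √(4561 + 2979) = √7540 = 2*√1885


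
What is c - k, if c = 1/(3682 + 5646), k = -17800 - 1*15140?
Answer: 307264321/9328 ≈ 32940.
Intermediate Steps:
k = -32940 (k = -17800 - 15140 = -32940)
c = 1/9328 ≈ 0.00010720
c - k = 1/9328 - 1*(-32940) = 1/9328 + 32940 = 307264321/9328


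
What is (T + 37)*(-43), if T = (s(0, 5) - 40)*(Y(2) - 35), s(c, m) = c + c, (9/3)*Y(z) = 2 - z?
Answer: -61791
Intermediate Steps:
Y(z) = ⅔ - z/3 (Y(z) = (2 - z)/3 = ⅔ - z/3)
s(c, m) = 2*c
T = 1400 (T = (2*0 - 40)*((⅔ - ⅓*2) - 35) = (0 - 40)*((⅔ - ⅔) - 35) = -40*(0 - 35) = -40*(-35) = 1400)
(T + 37)*(-43) = (1400 + 37)*(-43) = 1437*(-43) = -61791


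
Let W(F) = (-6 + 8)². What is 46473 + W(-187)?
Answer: 46477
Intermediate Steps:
W(F) = 4 (W(F) = 2² = 4)
46473 + W(-187) = 46473 + 4 = 46477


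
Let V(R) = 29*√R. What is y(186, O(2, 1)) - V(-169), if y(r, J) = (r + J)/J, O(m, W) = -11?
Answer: -175/11 - 377*I ≈ -15.909 - 377.0*I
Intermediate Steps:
y(r, J) = (J + r)/J
y(186, O(2, 1)) - V(-169) = (-11 + 186)/(-11) - 29*√(-169) = -1/11*175 - 29*13*I = -175/11 - 377*I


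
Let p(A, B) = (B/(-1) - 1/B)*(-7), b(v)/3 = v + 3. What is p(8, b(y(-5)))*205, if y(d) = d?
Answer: -53095/6 ≈ -8849.2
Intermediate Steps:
b(v) = 9 + 3*v (b(v) = 3*(v + 3) = 3*(3 + v) = 9 + 3*v)
p(A, B) = 7*B + 7/B (p(A, B) = (B*(-1) - 1/B)*(-7) = (-B - 1/B)*(-7) = 7*B + 7/B)
p(8, b(y(-5)))*205 = (7*(9 + 3*(-5)) + 7/(9 + 3*(-5)))*205 = (7*(9 - 15) + 7/(9 - 15))*205 = (7*(-6) + 7/(-6))*205 = (-42 + 7*(-⅙))*205 = (-42 - 7/6)*205 = -259/6*205 = -53095/6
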